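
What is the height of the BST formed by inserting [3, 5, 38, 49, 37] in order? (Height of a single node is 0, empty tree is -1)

Insertion order: [3, 5, 38, 49, 37]
Tree (level-order array): [3, None, 5, None, 38, 37, 49]
Compute height bottom-up (empty subtree = -1):
  height(37) = 1 + max(-1, -1) = 0
  height(49) = 1 + max(-1, -1) = 0
  height(38) = 1 + max(0, 0) = 1
  height(5) = 1 + max(-1, 1) = 2
  height(3) = 1 + max(-1, 2) = 3
Height = 3


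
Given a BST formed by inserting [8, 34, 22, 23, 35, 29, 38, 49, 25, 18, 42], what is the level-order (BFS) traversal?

Tree insertion order: [8, 34, 22, 23, 35, 29, 38, 49, 25, 18, 42]
Tree (level-order array): [8, None, 34, 22, 35, 18, 23, None, 38, None, None, None, 29, None, 49, 25, None, 42]
BFS from the root, enqueuing left then right child of each popped node:
  queue [8] -> pop 8, enqueue [34], visited so far: [8]
  queue [34] -> pop 34, enqueue [22, 35], visited so far: [8, 34]
  queue [22, 35] -> pop 22, enqueue [18, 23], visited so far: [8, 34, 22]
  queue [35, 18, 23] -> pop 35, enqueue [38], visited so far: [8, 34, 22, 35]
  queue [18, 23, 38] -> pop 18, enqueue [none], visited so far: [8, 34, 22, 35, 18]
  queue [23, 38] -> pop 23, enqueue [29], visited so far: [8, 34, 22, 35, 18, 23]
  queue [38, 29] -> pop 38, enqueue [49], visited so far: [8, 34, 22, 35, 18, 23, 38]
  queue [29, 49] -> pop 29, enqueue [25], visited so far: [8, 34, 22, 35, 18, 23, 38, 29]
  queue [49, 25] -> pop 49, enqueue [42], visited so far: [8, 34, 22, 35, 18, 23, 38, 29, 49]
  queue [25, 42] -> pop 25, enqueue [none], visited so far: [8, 34, 22, 35, 18, 23, 38, 29, 49, 25]
  queue [42] -> pop 42, enqueue [none], visited so far: [8, 34, 22, 35, 18, 23, 38, 29, 49, 25, 42]
Result: [8, 34, 22, 35, 18, 23, 38, 29, 49, 25, 42]


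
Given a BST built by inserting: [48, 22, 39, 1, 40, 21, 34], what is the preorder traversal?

Tree insertion order: [48, 22, 39, 1, 40, 21, 34]
Tree (level-order array): [48, 22, None, 1, 39, None, 21, 34, 40]
Preorder traversal: [48, 22, 1, 21, 39, 34, 40]


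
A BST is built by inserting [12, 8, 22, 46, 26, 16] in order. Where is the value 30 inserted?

Starting tree (level order): [12, 8, 22, None, None, 16, 46, None, None, 26]
Insertion path: 12 -> 22 -> 46 -> 26
Result: insert 30 as right child of 26
Final tree (level order): [12, 8, 22, None, None, 16, 46, None, None, 26, None, None, 30]


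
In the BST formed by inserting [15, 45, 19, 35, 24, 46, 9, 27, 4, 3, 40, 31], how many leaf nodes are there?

Tree built from: [15, 45, 19, 35, 24, 46, 9, 27, 4, 3, 40, 31]
Tree (level-order array): [15, 9, 45, 4, None, 19, 46, 3, None, None, 35, None, None, None, None, 24, 40, None, 27, None, None, None, 31]
Rule: A leaf has 0 children.
Per-node child counts:
  node 15: 2 child(ren)
  node 9: 1 child(ren)
  node 4: 1 child(ren)
  node 3: 0 child(ren)
  node 45: 2 child(ren)
  node 19: 1 child(ren)
  node 35: 2 child(ren)
  node 24: 1 child(ren)
  node 27: 1 child(ren)
  node 31: 0 child(ren)
  node 40: 0 child(ren)
  node 46: 0 child(ren)
Matching nodes: [3, 31, 40, 46]
Count of leaf nodes: 4


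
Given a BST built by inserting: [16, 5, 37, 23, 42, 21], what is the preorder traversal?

Tree insertion order: [16, 5, 37, 23, 42, 21]
Tree (level-order array): [16, 5, 37, None, None, 23, 42, 21]
Preorder traversal: [16, 5, 37, 23, 21, 42]


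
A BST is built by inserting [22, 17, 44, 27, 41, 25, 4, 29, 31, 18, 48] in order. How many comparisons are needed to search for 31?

Search path for 31: 22 -> 44 -> 27 -> 41 -> 29 -> 31
Found: True
Comparisons: 6


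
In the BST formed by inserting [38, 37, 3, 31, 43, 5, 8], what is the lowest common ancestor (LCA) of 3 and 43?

Tree insertion order: [38, 37, 3, 31, 43, 5, 8]
Tree (level-order array): [38, 37, 43, 3, None, None, None, None, 31, 5, None, None, 8]
In a BST, the LCA of p=3, q=43 is the first node v on the
root-to-leaf path with p <= v <= q (go left if both < v, right if both > v).
Walk from root:
  at 38: 3 <= 38 <= 43, this is the LCA
LCA = 38


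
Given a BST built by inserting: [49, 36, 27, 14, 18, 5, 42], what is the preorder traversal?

Tree insertion order: [49, 36, 27, 14, 18, 5, 42]
Tree (level-order array): [49, 36, None, 27, 42, 14, None, None, None, 5, 18]
Preorder traversal: [49, 36, 27, 14, 5, 18, 42]


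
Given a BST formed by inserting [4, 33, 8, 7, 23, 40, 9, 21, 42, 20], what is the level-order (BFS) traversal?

Tree insertion order: [4, 33, 8, 7, 23, 40, 9, 21, 42, 20]
Tree (level-order array): [4, None, 33, 8, 40, 7, 23, None, 42, None, None, 9, None, None, None, None, 21, 20]
BFS from the root, enqueuing left then right child of each popped node:
  queue [4] -> pop 4, enqueue [33], visited so far: [4]
  queue [33] -> pop 33, enqueue [8, 40], visited so far: [4, 33]
  queue [8, 40] -> pop 8, enqueue [7, 23], visited so far: [4, 33, 8]
  queue [40, 7, 23] -> pop 40, enqueue [42], visited so far: [4, 33, 8, 40]
  queue [7, 23, 42] -> pop 7, enqueue [none], visited so far: [4, 33, 8, 40, 7]
  queue [23, 42] -> pop 23, enqueue [9], visited so far: [4, 33, 8, 40, 7, 23]
  queue [42, 9] -> pop 42, enqueue [none], visited so far: [4, 33, 8, 40, 7, 23, 42]
  queue [9] -> pop 9, enqueue [21], visited so far: [4, 33, 8, 40, 7, 23, 42, 9]
  queue [21] -> pop 21, enqueue [20], visited so far: [4, 33, 8, 40, 7, 23, 42, 9, 21]
  queue [20] -> pop 20, enqueue [none], visited so far: [4, 33, 8, 40, 7, 23, 42, 9, 21, 20]
Result: [4, 33, 8, 40, 7, 23, 42, 9, 21, 20]


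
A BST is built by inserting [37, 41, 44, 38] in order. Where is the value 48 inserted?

Starting tree (level order): [37, None, 41, 38, 44]
Insertion path: 37 -> 41 -> 44
Result: insert 48 as right child of 44
Final tree (level order): [37, None, 41, 38, 44, None, None, None, 48]


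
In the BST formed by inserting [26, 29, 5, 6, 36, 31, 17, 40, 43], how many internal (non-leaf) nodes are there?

Tree built from: [26, 29, 5, 6, 36, 31, 17, 40, 43]
Tree (level-order array): [26, 5, 29, None, 6, None, 36, None, 17, 31, 40, None, None, None, None, None, 43]
Rule: An internal node has at least one child.
Per-node child counts:
  node 26: 2 child(ren)
  node 5: 1 child(ren)
  node 6: 1 child(ren)
  node 17: 0 child(ren)
  node 29: 1 child(ren)
  node 36: 2 child(ren)
  node 31: 0 child(ren)
  node 40: 1 child(ren)
  node 43: 0 child(ren)
Matching nodes: [26, 5, 6, 29, 36, 40]
Count of internal (non-leaf) nodes: 6


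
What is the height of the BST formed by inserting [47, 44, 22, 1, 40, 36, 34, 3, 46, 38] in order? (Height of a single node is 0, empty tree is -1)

Insertion order: [47, 44, 22, 1, 40, 36, 34, 3, 46, 38]
Tree (level-order array): [47, 44, None, 22, 46, 1, 40, None, None, None, 3, 36, None, None, None, 34, 38]
Compute height bottom-up (empty subtree = -1):
  height(3) = 1 + max(-1, -1) = 0
  height(1) = 1 + max(-1, 0) = 1
  height(34) = 1 + max(-1, -1) = 0
  height(38) = 1 + max(-1, -1) = 0
  height(36) = 1 + max(0, 0) = 1
  height(40) = 1 + max(1, -1) = 2
  height(22) = 1 + max(1, 2) = 3
  height(46) = 1 + max(-1, -1) = 0
  height(44) = 1 + max(3, 0) = 4
  height(47) = 1 + max(4, -1) = 5
Height = 5


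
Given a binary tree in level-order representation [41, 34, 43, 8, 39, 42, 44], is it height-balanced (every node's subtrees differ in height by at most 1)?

Tree (level-order array): [41, 34, 43, 8, 39, 42, 44]
Definition: a tree is height-balanced if, at every node, |h(left) - h(right)| <= 1 (empty subtree has height -1).
Bottom-up per-node check:
  node 8: h_left=-1, h_right=-1, diff=0 [OK], height=0
  node 39: h_left=-1, h_right=-1, diff=0 [OK], height=0
  node 34: h_left=0, h_right=0, diff=0 [OK], height=1
  node 42: h_left=-1, h_right=-1, diff=0 [OK], height=0
  node 44: h_left=-1, h_right=-1, diff=0 [OK], height=0
  node 43: h_left=0, h_right=0, diff=0 [OK], height=1
  node 41: h_left=1, h_right=1, diff=0 [OK], height=2
All nodes satisfy the balance condition.
Result: Balanced


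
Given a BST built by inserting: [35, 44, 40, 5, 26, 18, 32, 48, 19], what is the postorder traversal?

Tree insertion order: [35, 44, 40, 5, 26, 18, 32, 48, 19]
Tree (level-order array): [35, 5, 44, None, 26, 40, 48, 18, 32, None, None, None, None, None, 19]
Postorder traversal: [19, 18, 32, 26, 5, 40, 48, 44, 35]


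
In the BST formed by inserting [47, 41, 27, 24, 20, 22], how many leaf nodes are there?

Tree built from: [47, 41, 27, 24, 20, 22]
Tree (level-order array): [47, 41, None, 27, None, 24, None, 20, None, None, 22]
Rule: A leaf has 0 children.
Per-node child counts:
  node 47: 1 child(ren)
  node 41: 1 child(ren)
  node 27: 1 child(ren)
  node 24: 1 child(ren)
  node 20: 1 child(ren)
  node 22: 0 child(ren)
Matching nodes: [22]
Count of leaf nodes: 1


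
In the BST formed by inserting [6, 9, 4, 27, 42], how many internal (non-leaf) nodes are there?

Tree built from: [6, 9, 4, 27, 42]
Tree (level-order array): [6, 4, 9, None, None, None, 27, None, 42]
Rule: An internal node has at least one child.
Per-node child counts:
  node 6: 2 child(ren)
  node 4: 0 child(ren)
  node 9: 1 child(ren)
  node 27: 1 child(ren)
  node 42: 0 child(ren)
Matching nodes: [6, 9, 27]
Count of internal (non-leaf) nodes: 3


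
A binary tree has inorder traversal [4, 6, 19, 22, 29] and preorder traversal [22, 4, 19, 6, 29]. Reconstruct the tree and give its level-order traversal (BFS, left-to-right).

Inorder:  [4, 6, 19, 22, 29]
Preorder: [22, 4, 19, 6, 29]
Algorithm: preorder visits root first, so consume preorder in order;
for each root, split the current inorder slice at that value into
left-subtree inorder and right-subtree inorder, then recurse.
Recursive splits:
  root=22; inorder splits into left=[4, 6, 19], right=[29]
  root=4; inorder splits into left=[], right=[6, 19]
  root=19; inorder splits into left=[6], right=[]
  root=6; inorder splits into left=[], right=[]
  root=29; inorder splits into left=[], right=[]
Reconstructed level-order: [22, 4, 29, 19, 6]


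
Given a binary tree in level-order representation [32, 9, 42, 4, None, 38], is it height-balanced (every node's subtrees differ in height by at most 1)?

Tree (level-order array): [32, 9, 42, 4, None, 38]
Definition: a tree is height-balanced if, at every node, |h(left) - h(right)| <= 1 (empty subtree has height -1).
Bottom-up per-node check:
  node 4: h_left=-1, h_right=-1, diff=0 [OK], height=0
  node 9: h_left=0, h_right=-1, diff=1 [OK], height=1
  node 38: h_left=-1, h_right=-1, diff=0 [OK], height=0
  node 42: h_left=0, h_right=-1, diff=1 [OK], height=1
  node 32: h_left=1, h_right=1, diff=0 [OK], height=2
All nodes satisfy the balance condition.
Result: Balanced


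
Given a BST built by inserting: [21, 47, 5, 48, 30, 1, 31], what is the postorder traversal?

Tree insertion order: [21, 47, 5, 48, 30, 1, 31]
Tree (level-order array): [21, 5, 47, 1, None, 30, 48, None, None, None, 31]
Postorder traversal: [1, 5, 31, 30, 48, 47, 21]


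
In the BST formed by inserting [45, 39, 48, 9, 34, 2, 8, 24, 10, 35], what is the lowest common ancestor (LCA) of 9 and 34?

Tree insertion order: [45, 39, 48, 9, 34, 2, 8, 24, 10, 35]
Tree (level-order array): [45, 39, 48, 9, None, None, None, 2, 34, None, 8, 24, 35, None, None, 10]
In a BST, the LCA of p=9, q=34 is the first node v on the
root-to-leaf path with p <= v <= q (go left if both < v, right if both > v).
Walk from root:
  at 45: both 9 and 34 < 45, go left
  at 39: both 9 and 34 < 39, go left
  at 9: 9 <= 9 <= 34, this is the LCA
LCA = 9


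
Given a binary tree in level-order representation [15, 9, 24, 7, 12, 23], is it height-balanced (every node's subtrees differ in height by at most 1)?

Tree (level-order array): [15, 9, 24, 7, 12, 23]
Definition: a tree is height-balanced if, at every node, |h(left) - h(right)| <= 1 (empty subtree has height -1).
Bottom-up per-node check:
  node 7: h_left=-1, h_right=-1, diff=0 [OK], height=0
  node 12: h_left=-1, h_right=-1, diff=0 [OK], height=0
  node 9: h_left=0, h_right=0, diff=0 [OK], height=1
  node 23: h_left=-1, h_right=-1, diff=0 [OK], height=0
  node 24: h_left=0, h_right=-1, diff=1 [OK], height=1
  node 15: h_left=1, h_right=1, diff=0 [OK], height=2
All nodes satisfy the balance condition.
Result: Balanced


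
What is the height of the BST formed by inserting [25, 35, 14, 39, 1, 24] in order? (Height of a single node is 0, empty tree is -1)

Insertion order: [25, 35, 14, 39, 1, 24]
Tree (level-order array): [25, 14, 35, 1, 24, None, 39]
Compute height bottom-up (empty subtree = -1):
  height(1) = 1 + max(-1, -1) = 0
  height(24) = 1 + max(-1, -1) = 0
  height(14) = 1 + max(0, 0) = 1
  height(39) = 1 + max(-1, -1) = 0
  height(35) = 1 + max(-1, 0) = 1
  height(25) = 1 + max(1, 1) = 2
Height = 2


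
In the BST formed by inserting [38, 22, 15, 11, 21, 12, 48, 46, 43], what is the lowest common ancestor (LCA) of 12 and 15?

Tree insertion order: [38, 22, 15, 11, 21, 12, 48, 46, 43]
Tree (level-order array): [38, 22, 48, 15, None, 46, None, 11, 21, 43, None, None, 12]
In a BST, the LCA of p=12, q=15 is the first node v on the
root-to-leaf path with p <= v <= q (go left if both < v, right if both > v).
Walk from root:
  at 38: both 12 and 15 < 38, go left
  at 22: both 12 and 15 < 22, go left
  at 15: 12 <= 15 <= 15, this is the LCA
LCA = 15


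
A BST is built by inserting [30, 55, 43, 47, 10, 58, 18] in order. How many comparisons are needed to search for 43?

Search path for 43: 30 -> 55 -> 43
Found: True
Comparisons: 3


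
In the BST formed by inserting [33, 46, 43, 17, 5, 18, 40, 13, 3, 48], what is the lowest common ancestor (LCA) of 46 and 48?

Tree insertion order: [33, 46, 43, 17, 5, 18, 40, 13, 3, 48]
Tree (level-order array): [33, 17, 46, 5, 18, 43, 48, 3, 13, None, None, 40]
In a BST, the LCA of p=46, q=48 is the first node v on the
root-to-leaf path with p <= v <= q (go left if both < v, right if both > v).
Walk from root:
  at 33: both 46 and 48 > 33, go right
  at 46: 46 <= 46 <= 48, this is the LCA
LCA = 46


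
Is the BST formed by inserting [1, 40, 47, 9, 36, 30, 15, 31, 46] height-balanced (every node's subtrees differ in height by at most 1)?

Tree (level-order array): [1, None, 40, 9, 47, None, 36, 46, None, 30, None, None, None, 15, 31]
Definition: a tree is height-balanced if, at every node, |h(left) - h(right)| <= 1 (empty subtree has height -1).
Bottom-up per-node check:
  node 15: h_left=-1, h_right=-1, diff=0 [OK], height=0
  node 31: h_left=-1, h_right=-1, diff=0 [OK], height=0
  node 30: h_left=0, h_right=0, diff=0 [OK], height=1
  node 36: h_left=1, h_right=-1, diff=2 [FAIL (|1--1|=2 > 1)], height=2
  node 9: h_left=-1, h_right=2, diff=3 [FAIL (|-1-2|=3 > 1)], height=3
  node 46: h_left=-1, h_right=-1, diff=0 [OK], height=0
  node 47: h_left=0, h_right=-1, diff=1 [OK], height=1
  node 40: h_left=3, h_right=1, diff=2 [FAIL (|3-1|=2 > 1)], height=4
  node 1: h_left=-1, h_right=4, diff=5 [FAIL (|-1-4|=5 > 1)], height=5
Node 36 violates the condition: |1 - -1| = 2 > 1.
Result: Not balanced


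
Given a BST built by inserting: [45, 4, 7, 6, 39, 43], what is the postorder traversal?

Tree insertion order: [45, 4, 7, 6, 39, 43]
Tree (level-order array): [45, 4, None, None, 7, 6, 39, None, None, None, 43]
Postorder traversal: [6, 43, 39, 7, 4, 45]


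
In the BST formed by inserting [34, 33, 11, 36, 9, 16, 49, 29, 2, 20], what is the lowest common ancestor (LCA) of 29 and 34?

Tree insertion order: [34, 33, 11, 36, 9, 16, 49, 29, 2, 20]
Tree (level-order array): [34, 33, 36, 11, None, None, 49, 9, 16, None, None, 2, None, None, 29, None, None, 20]
In a BST, the LCA of p=29, q=34 is the first node v on the
root-to-leaf path with p <= v <= q (go left if both < v, right if both > v).
Walk from root:
  at 34: 29 <= 34 <= 34, this is the LCA
LCA = 34


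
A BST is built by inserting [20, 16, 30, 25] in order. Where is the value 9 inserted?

Starting tree (level order): [20, 16, 30, None, None, 25]
Insertion path: 20 -> 16
Result: insert 9 as left child of 16
Final tree (level order): [20, 16, 30, 9, None, 25]


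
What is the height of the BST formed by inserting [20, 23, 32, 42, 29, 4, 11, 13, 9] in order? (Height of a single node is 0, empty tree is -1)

Insertion order: [20, 23, 32, 42, 29, 4, 11, 13, 9]
Tree (level-order array): [20, 4, 23, None, 11, None, 32, 9, 13, 29, 42]
Compute height bottom-up (empty subtree = -1):
  height(9) = 1 + max(-1, -1) = 0
  height(13) = 1 + max(-1, -1) = 0
  height(11) = 1 + max(0, 0) = 1
  height(4) = 1 + max(-1, 1) = 2
  height(29) = 1 + max(-1, -1) = 0
  height(42) = 1 + max(-1, -1) = 0
  height(32) = 1 + max(0, 0) = 1
  height(23) = 1 + max(-1, 1) = 2
  height(20) = 1 + max(2, 2) = 3
Height = 3


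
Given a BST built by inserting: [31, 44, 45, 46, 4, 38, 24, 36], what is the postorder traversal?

Tree insertion order: [31, 44, 45, 46, 4, 38, 24, 36]
Tree (level-order array): [31, 4, 44, None, 24, 38, 45, None, None, 36, None, None, 46]
Postorder traversal: [24, 4, 36, 38, 46, 45, 44, 31]


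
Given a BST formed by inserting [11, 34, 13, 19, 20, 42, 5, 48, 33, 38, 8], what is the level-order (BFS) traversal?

Tree insertion order: [11, 34, 13, 19, 20, 42, 5, 48, 33, 38, 8]
Tree (level-order array): [11, 5, 34, None, 8, 13, 42, None, None, None, 19, 38, 48, None, 20, None, None, None, None, None, 33]
BFS from the root, enqueuing left then right child of each popped node:
  queue [11] -> pop 11, enqueue [5, 34], visited so far: [11]
  queue [5, 34] -> pop 5, enqueue [8], visited so far: [11, 5]
  queue [34, 8] -> pop 34, enqueue [13, 42], visited so far: [11, 5, 34]
  queue [8, 13, 42] -> pop 8, enqueue [none], visited so far: [11, 5, 34, 8]
  queue [13, 42] -> pop 13, enqueue [19], visited so far: [11, 5, 34, 8, 13]
  queue [42, 19] -> pop 42, enqueue [38, 48], visited so far: [11, 5, 34, 8, 13, 42]
  queue [19, 38, 48] -> pop 19, enqueue [20], visited so far: [11, 5, 34, 8, 13, 42, 19]
  queue [38, 48, 20] -> pop 38, enqueue [none], visited so far: [11, 5, 34, 8, 13, 42, 19, 38]
  queue [48, 20] -> pop 48, enqueue [none], visited so far: [11, 5, 34, 8, 13, 42, 19, 38, 48]
  queue [20] -> pop 20, enqueue [33], visited so far: [11, 5, 34, 8, 13, 42, 19, 38, 48, 20]
  queue [33] -> pop 33, enqueue [none], visited so far: [11, 5, 34, 8, 13, 42, 19, 38, 48, 20, 33]
Result: [11, 5, 34, 8, 13, 42, 19, 38, 48, 20, 33]


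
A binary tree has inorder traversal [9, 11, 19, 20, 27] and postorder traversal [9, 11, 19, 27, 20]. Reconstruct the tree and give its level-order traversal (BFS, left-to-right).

Inorder:   [9, 11, 19, 20, 27]
Postorder: [9, 11, 19, 27, 20]
Algorithm: postorder visits root last, so walk postorder right-to-left;
each value is the root of the current inorder slice — split it at that
value, recurse on the right subtree first, then the left.
Recursive splits:
  root=20; inorder splits into left=[9, 11, 19], right=[27]
  root=27; inorder splits into left=[], right=[]
  root=19; inorder splits into left=[9, 11], right=[]
  root=11; inorder splits into left=[9], right=[]
  root=9; inorder splits into left=[], right=[]
Reconstructed level-order: [20, 19, 27, 11, 9]


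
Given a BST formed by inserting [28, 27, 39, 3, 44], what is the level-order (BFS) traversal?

Tree insertion order: [28, 27, 39, 3, 44]
Tree (level-order array): [28, 27, 39, 3, None, None, 44]
BFS from the root, enqueuing left then right child of each popped node:
  queue [28] -> pop 28, enqueue [27, 39], visited so far: [28]
  queue [27, 39] -> pop 27, enqueue [3], visited so far: [28, 27]
  queue [39, 3] -> pop 39, enqueue [44], visited so far: [28, 27, 39]
  queue [3, 44] -> pop 3, enqueue [none], visited so far: [28, 27, 39, 3]
  queue [44] -> pop 44, enqueue [none], visited so far: [28, 27, 39, 3, 44]
Result: [28, 27, 39, 3, 44]


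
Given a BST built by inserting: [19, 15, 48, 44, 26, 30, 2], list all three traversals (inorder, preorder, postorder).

Tree insertion order: [19, 15, 48, 44, 26, 30, 2]
Tree (level-order array): [19, 15, 48, 2, None, 44, None, None, None, 26, None, None, 30]
Inorder (L, root, R): [2, 15, 19, 26, 30, 44, 48]
Preorder (root, L, R): [19, 15, 2, 48, 44, 26, 30]
Postorder (L, R, root): [2, 15, 30, 26, 44, 48, 19]


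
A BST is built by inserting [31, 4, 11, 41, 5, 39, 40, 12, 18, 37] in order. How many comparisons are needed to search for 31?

Search path for 31: 31
Found: True
Comparisons: 1


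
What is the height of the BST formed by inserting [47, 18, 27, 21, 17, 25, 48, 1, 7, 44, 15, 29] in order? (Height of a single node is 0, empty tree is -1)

Insertion order: [47, 18, 27, 21, 17, 25, 48, 1, 7, 44, 15, 29]
Tree (level-order array): [47, 18, 48, 17, 27, None, None, 1, None, 21, 44, None, 7, None, 25, 29, None, None, 15]
Compute height bottom-up (empty subtree = -1):
  height(15) = 1 + max(-1, -1) = 0
  height(7) = 1 + max(-1, 0) = 1
  height(1) = 1 + max(-1, 1) = 2
  height(17) = 1 + max(2, -1) = 3
  height(25) = 1 + max(-1, -1) = 0
  height(21) = 1 + max(-1, 0) = 1
  height(29) = 1 + max(-1, -1) = 0
  height(44) = 1 + max(0, -1) = 1
  height(27) = 1 + max(1, 1) = 2
  height(18) = 1 + max(3, 2) = 4
  height(48) = 1 + max(-1, -1) = 0
  height(47) = 1 + max(4, 0) = 5
Height = 5


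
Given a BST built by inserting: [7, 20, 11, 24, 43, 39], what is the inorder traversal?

Tree insertion order: [7, 20, 11, 24, 43, 39]
Tree (level-order array): [7, None, 20, 11, 24, None, None, None, 43, 39]
Inorder traversal: [7, 11, 20, 24, 39, 43]


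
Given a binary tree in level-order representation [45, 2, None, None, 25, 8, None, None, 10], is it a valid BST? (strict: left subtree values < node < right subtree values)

Level-order array: [45, 2, None, None, 25, 8, None, None, 10]
Validate using subtree bounds (lo, hi): at each node, require lo < value < hi,
then recurse left with hi=value and right with lo=value.
Preorder trace (stopping at first violation):
  at node 45 with bounds (-inf, +inf): OK
  at node 2 with bounds (-inf, 45): OK
  at node 25 with bounds (2, 45): OK
  at node 8 with bounds (2, 25): OK
  at node 10 with bounds (8, 25): OK
No violation found at any node.
Result: Valid BST


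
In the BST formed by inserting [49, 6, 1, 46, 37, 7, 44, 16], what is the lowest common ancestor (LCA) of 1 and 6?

Tree insertion order: [49, 6, 1, 46, 37, 7, 44, 16]
Tree (level-order array): [49, 6, None, 1, 46, None, None, 37, None, 7, 44, None, 16]
In a BST, the LCA of p=1, q=6 is the first node v on the
root-to-leaf path with p <= v <= q (go left if both < v, right if both > v).
Walk from root:
  at 49: both 1 and 6 < 49, go left
  at 6: 1 <= 6 <= 6, this is the LCA
LCA = 6


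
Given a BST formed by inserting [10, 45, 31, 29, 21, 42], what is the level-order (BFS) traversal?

Tree insertion order: [10, 45, 31, 29, 21, 42]
Tree (level-order array): [10, None, 45, 31, None, 29, 42, 21]
BFS from the root, enqueuing left then right child of each popped node:
  queue [10] -> pop 10, enqueue [45], visited so far: [10]
  queue [45] -> pop 45, enqueue [31], visited so far: [10, 45]
  queue [31] -> pop 31, enqueue [29, 42], visited so far: [10, 45, 31]
  queue [29, 42] -> pop 29, enqueue [21], visited so far: [10, 45, 31, 29]
  queue [42, 21] -> pop 42, enqueue [none], visited so far: [10, 45, 31, 29, 42]
  queue [21] -> pop 21, enqueue [none], visited so far: [10, 45, 31, 29, 42, 21]
Result: [10, 45, 31, 29, 42, 21]


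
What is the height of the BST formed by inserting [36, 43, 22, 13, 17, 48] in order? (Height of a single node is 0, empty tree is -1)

Insertion order: [36, 43, 22, 13, 17, 48]
Tree (level-order array): [36, 22, 43, 13, None, None, 48, None, 17]
Compute height bottom-up (empty subtree = -1):
  height(17) = 1 + max(-1, -1) = 0
  height(13) = 1 + max(-1, 0) = 1
  height(22) = 1 + max(1, -1) = 2
  height(48) = 1 + max(-1, -1) = 0
  height(43) = 1 + max(-1, 0) = 1
  height(36) = 1 + max(2, 1) = 3
Height = 3


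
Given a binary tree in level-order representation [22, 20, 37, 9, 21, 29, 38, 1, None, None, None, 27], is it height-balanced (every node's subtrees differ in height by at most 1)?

Tree (level-order array): [22, 20, 37, 9, 21, 29, 38, 1, None, None, None, 27]
Definition: a tree is height-balanced if, at every node, |h(left) - h(right)| <= 1 (empty subtree has height -1).
Bottom-up per-node check:
  node 1: h_left=-1, h_right=-1, diff=0 [OK], height=0
  node 9: h_left=0, h_right=-1, diff=1 [OK], height=1
  node 21: h_left=-1, h_right=-1, diff=0 [OK], height=0
  node 20: h_left=1, h_right=0, diff=1 [OK], height=2
  node 27: h_left=-1, h_right=-1, diff=0 [OK], height=0
  node 29: h_left=0, h_right=-1, diff=1 [OK], height=1
  node 38: h_left=-1, h_right=-1, diff=0 [OK], height=0
  node 37: h_left=1, h_right=0, diff=1 [OK], height=2
  node 22: h_left=2, h_right=2, diff=0 [OK], height=3
All nodes satisfy the balance condition.
Result: Balanced


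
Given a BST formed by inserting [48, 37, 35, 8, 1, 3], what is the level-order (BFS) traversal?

Tree insertion order: [48, 37, 35, 8, 1, 3]
Tree (level-order array): [48, 37, None, 35, None, 8, None, 1, None, None, 3]
BFS from the root, enqueuing left then right child of each popped node:
  queue [48] -> pop 48, enqueue [37], visited so far: [48]
  queue [37] -> pop 37, enqueue [35], visited so far: [48, 37]
  queue [35] -> pop 35, enqueue [8], visited so far: [48, 37, 35]
  queue [8] -> pop 8, enqueue [1], visited so far: [48, 37, 35, 8]
  queue [1] -> pop 1, enqueue [3], visited so far: [48, 37, 35, 8, 1]
  queue [3] -> pop 3, enqueue [none], visited so far: [48, 37, 35, 8, 1, 3]
Result: [48, 37, 35, 8, 1, 3]


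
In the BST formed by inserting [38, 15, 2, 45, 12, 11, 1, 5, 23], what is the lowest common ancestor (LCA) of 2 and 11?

Tree insertion order: [38, 15, 2, 45, 12, 11, 1, 5, 23]
Tree (level-order array): [38, 15, 45, 2, 23, None, None, 1, 12, None, None, None, None, 11, None, 5]
In a BST, the LCA of p=2, q=11 is the first node v on the
root-to-leaf path with p <= v <= q (go left if both < v, right if both > v).
Walk from root:
  at 38: both 2 and 11 < 38, go left
  at 15: both 2 and 11 < 15, go left
  at 2: 2 <= 2 <= 11, this is the LCA
LCA = 2


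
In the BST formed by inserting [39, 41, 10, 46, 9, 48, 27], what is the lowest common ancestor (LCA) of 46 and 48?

Tree insertion order: [39, 41, 10, 46, 9, 48, 27]
Tree (level-order array): [39, 10, 41, 9, 27, None, 46, None, None, None, None, None, 48]
In a BST, the LCA of p=46, q=48 is the first node v on the
root-to-leaf path with p <= v <= q (go left if both < v, right if both > v).
Walk from root:
  at 39: both 46 and 48 > 39, go right
  at 41: both 46 and 48 > 41, go right
  at 46: 46 <= 46 <= 48, this is the LCA
LCA = 46


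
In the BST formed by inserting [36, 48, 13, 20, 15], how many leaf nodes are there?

Tree built from: [36, 48, 13, 20, 15]
Tree (level-order array): [36, 13, 48, None, 20, None, None, 15]
Rule: A leaf has 0 children.
Per-node child counts:
  node 36: 2 child(ren)
  node 13: 1 child(ren)
  node 20: 1 child(ren)
  node 15: 0 child(ren)
  node 48: 0 child(ren)
Matching nodes: [15, 48]
Count of leaf nodes: 2


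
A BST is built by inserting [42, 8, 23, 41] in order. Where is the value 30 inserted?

Starting tree (level order): [42, 8, None, None, 23, None, 41]
Insertion path: 42 -> 8 -> 23 -> 41
Result: insert 30 as left child of 41
Final tree (level order): [42, 8, None, None, 23, None, 41, 30]


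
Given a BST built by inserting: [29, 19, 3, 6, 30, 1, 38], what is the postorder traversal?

Tree insertion order: [29, 19, 3, 6, 30, 1, 38]
Tree (level-order array): [29, 19, 30, 3, None, None, 38, 1, 6]
Postorder traversal: [1, 6, 3, 19, 38, 30, 29]


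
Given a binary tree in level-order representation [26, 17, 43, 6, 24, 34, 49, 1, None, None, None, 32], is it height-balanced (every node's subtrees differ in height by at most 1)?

Tree (level-order array): [26, 17, 43, 6, 24, 34, 49, 1, None, None, None, 32]
Definition: a tree is height-balanced if, at every node, |h(left) - h(right)| <= 1 (empty subtree has height -1).
Bottom-up per-node check:
  node 1: h_left=-1, h_right=-1, diff=0 [OK], height=0
  node 6: h_left=0, h_right=-1, diff=1 [OK], height=1
  node 24: h_left=-1, h_right=-1, diff=0 [OK], height=0
  node 17: h_left=1, h_right=0, diff=1 [OK], height=2
  node 32: h_left=-1, h_right=-1, diff=0 [OK], height=0
  node 34: h_left=0, h_right=-1, diff=1 [OK], height=1
  node 49: h_left=-1, h_right=-1, diff=0 [OK], height=0
  node 43: h_left=1, h_right=0, diff=1 [OK], height=2
  node 26: h_left=2, h_right=2, diff=0 [OK], height=3
All nodes satisfy the balance condition.
Result: Balanced


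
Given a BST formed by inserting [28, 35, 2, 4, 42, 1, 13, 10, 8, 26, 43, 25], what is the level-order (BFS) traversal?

Tree insertion order: [28, 35, 2, 4, 42, 1, 13, 10, 8, 26, 43, 25]
Tree (level-order array): [28, 2, 35, 1, 4, None, 42, None, None, None, 13, None, 43, 10, 26, None, None, 8, None, 25]
BFS from the root, enqueuing left then right child of each popped node:
  queue [28] -> pop 28, enqueue [2, 35], visited so far: [28]
  queue [2, 35] -> pop 2, enqueue [1, 4], visited so far: [28, 2]
  queue [35, 1, 4] -> pop 35, enqueue [42], visited so far: [28, 2, 35]
  queue [1, 4, 42] -> pop 1, enqueue [none], visited so far: [28, 2, 35, 1]
  queue [4, 42] -> pop 4, enqueue [13], visited so far: [28, 2, 35, 1, 4]
  queue [42, 13] -> pop 42, enqueue [43], visited so far: [28, 2, 35, 1, 4, 42]
  queue [13, 43] -> pop 13, enqueue [10, 26], visited so far: [28, 2, 35, 1, 4, 42, 13]
  queue [43, 10, 26] -> pop 43, enqueue [none], visited so far: [28, 2, 35, 1, 4, 42, 13, 43]
  queue [10, 26] -> pop 10, enqueue [8], visited so far: [28, 2, 35, 1, 4, 42, 13, 43, 10]
  queue [26, 8] -> pop 26, enqueue [25], visited so far: [28, 2, 35, 1, 4, 42, 13, 43, 10, 26]
  queue [8, 25] -> pop 8, enqueue [none], visited so far: [28, 2, 35, 1, 4, 42, 13, 43, 10, 26, 8]
  queue [25] -> pop 25, enqueue [none], visited so far: [28, 2, 35, 1, 4, 42, 13, 43, 10, 26, 8, 25]
Result: [28, 2, 35, 1, 4, 42, 13, 43, 10, 26, 8, 25]


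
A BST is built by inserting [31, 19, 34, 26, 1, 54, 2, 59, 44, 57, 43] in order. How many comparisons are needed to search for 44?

Search path for 44: 31 -> 34 -> 54 -> 44
Found: True
Comparisons: 4


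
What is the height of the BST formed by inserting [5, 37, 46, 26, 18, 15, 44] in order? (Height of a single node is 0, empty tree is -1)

Insertion order: [5, 37, 46, 26, 18, 15, 44]
Tree (level-order array): [5, None, 37, 26, 46, 18, None, 44, None, 15]
Compute height bottom-up (empty subtree = -1):
  height(15) = 1 + max(-1, -1) = 0
  height(18) = 1 + max(0, -1) = 1
  height(26) = 1 + max(1, -1) = 2
  height(44) = 1 + max(-1, -1) = 0
  height(46) = 1 + max(0, -1) = 1
  height(37) = 1 + max(2, 1) = 3
  height(5) = 1 + max(-1, 3) = 4
Height = 4


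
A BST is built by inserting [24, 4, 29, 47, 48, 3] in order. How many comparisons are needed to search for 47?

Search path for 47: 24 -> 29 -> 47
Found: True
Comparisons: 3


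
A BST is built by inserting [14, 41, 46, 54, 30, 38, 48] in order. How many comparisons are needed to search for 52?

Search path for 52: 14 -> 41 -> 46 -> 54 -> 48
Found: False
Comparisons: 5


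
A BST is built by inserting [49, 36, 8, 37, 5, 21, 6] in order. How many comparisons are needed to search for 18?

Search path for 18: 49 -> 36 -> 8 -> 21
Found: False
Comparisons: 4


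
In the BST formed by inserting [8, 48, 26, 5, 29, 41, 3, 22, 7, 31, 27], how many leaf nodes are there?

Tree built from: [8, 48, 26, 5, 29, 41, 3, 22, 7, 31, 27]
Tree (level-order array): [8, 5, 48, 3, 7, 26, None, None, None, None, None, 22, 29, None, None, 27, 41, None, None, 31]
Rule: A leaf has 0 children.
Per-node child counts:
  node 8: 2 child(ren)
  node 5: 2 child(ren)
  node 3: 0 child(ren)
  node 7: 0 child(ren)
  node 48: 1 child(ren)
  node 26: 2 child(ren)
  node 22: 0 child(ren)
  node 29: 2 child(ren)
  node 27: 0 child(ren)
  node 41: 1 child(ren)
  node 31: 0 child(ren)
Matching nodes: [3, 7, 22, 27, 31]
Count of leaf nodes: 5


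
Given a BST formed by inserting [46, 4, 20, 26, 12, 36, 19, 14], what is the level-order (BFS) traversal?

Tree insertion order: [46, 4, 20, 26, 12, 36, 19, 14]
Tree (level-order array): [46, 4, None, None, 20, 12, 26, None, 19, None, 36, 14]
BFS from the root, enqueuing left then right child of each popped node:
  queue [46] -> pop 46, enqueue [4], visited so far: [46]
  queue [4] -> pop 4, enqueue [20], visited so far: [46, 4]
  queue [20] -> pop 20, enqueue [12, 26], visited so far: [46, 4, 20]
  queue [12, 26] -> pop 12, enqueue [19], visited so far: [46, 4, 20, 12]
  queue [26, 19] -> pop 26, enqueue [36], visited so far: [46, 4, 20, 12, 26]
  queue [19, 36] -> pop 19, enqueue [14], visited so far: [46, 4, 20, 12, 26, 19]
  queue [36, 14] -> pop 36, enqueue [none], visited so far: [46, 4, 20, 12, 26, 19, 36]
  queue [14] -> pop 14, enqueue [none], visited so far: [46, 4, 20, 12, 26, 19, 36, 14]
Result: [46, 4, 20, 12, 26, 19, 36, 14]


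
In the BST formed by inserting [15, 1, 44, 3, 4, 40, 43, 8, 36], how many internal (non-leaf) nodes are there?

Tree built from: [15, 1, 44, 3, 4, 40, 43, 8, 36]
Tree (level-order array): [15, 1, 44, None, 3, 40, None, None, 4, 36, 43, None, 8]
Rule: An internal node has at least one child.
Per-node child counts:
  node 15: 2 child(ren)
  node 1: 1 child(ren)
  node 3: 1 child(ren)
  node 4: 1 child(ren)
  node 8: 0 child(ren)
  node 44: 1 child(ren)
  node 40: 2 child(ren)
  node 36: 0 child(ren)
  node 43: 0 child(ren)
Matching nodes: [15, 1, 3, 4, 44, 40]
Count of internal (non-leaf) nodes: 6


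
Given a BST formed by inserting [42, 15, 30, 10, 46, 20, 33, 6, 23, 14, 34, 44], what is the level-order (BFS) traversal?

Tree insertion order: [42, 15, 30, 10, 46, 20, 33, 6, 23, 14, 34, 44]
Tree (level-order array): [42, 15, 46, 10, 30, 44, None, 6, 14, 20, 33, None, None, None, None, None, None, None, 23, None, 34]
BFS from the root, enqueuing left then right child of each popped node:
  queue [42] -> pop 42, enqueue [15, 46], visited so far: [42]
  queue [15, 46] -> pop 15, enqueue [10, 30], visited so far: [42, 15]
  queue [46, 10, 30] -> pop 46, enqueue [44], visited so far: [42, 15, 46]
  queue [10, 30, 44] -> pop 10, enqueue [6, 14], visited so far: [42, 15, 46, 10]
  queue [30, 44, 6, 14] -> pop 30, enqueue [20, 33], visited so far: [42, 15, 46, 10, 30]
  queue [44, 6, 14, 20, 33] -> pop 44, enqueue [none], visited so far: [42, 15, 46, 10, 30, 44]
  queue [6, 14, 20, 33] -> pop 6, enqueue [none], visited so far: [42, 15, 46, 10, 30, 44, 6]
  queue [14, 20, 33] -> pop 14, enqueue [none], visited so far: [42, 15, 46, 10, 30, 44, 6, 14]
  queue [20, 33] -> pop 20, enqueue [23], visited so far: [42, 15, 46, 10, 30, 44, 6, 14, 20]
  queue [33, 23] -> pop 33, enqueue [34], visited so far: [42, 15, 46, 10, 30, 44, 6, 14, 20, 33]
  queue [23, 34] -> pop 23, enqueue [none], visited so far: [42, 15, 46, 10, 30, 44, 6, 14, 20, 33, 23]
  queue [34] -> pop 34, enqueue [none], visited so far: [42, 15, 46, 10, 30, 44, 6, 14, 20, 33, 23, 34]
Result: [42, 15, 46, 10, 30, 44, 6, 14, 20, 33, 23, 34]


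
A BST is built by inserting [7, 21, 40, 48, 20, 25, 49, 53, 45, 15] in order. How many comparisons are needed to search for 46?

Search path for 46: 7 -> 21 -> 40 -> 48 -> 45
Found: False
Comparisons: 5


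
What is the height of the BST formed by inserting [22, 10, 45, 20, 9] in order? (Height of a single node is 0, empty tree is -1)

Insertion order: [22, 10, 45, 20, 9]
Tree (level-order array): [22, 10, 45, 9, 20]
Compute height bottom-up (empty subtree = -1):
  height(9) = 1 + max(-1, -1) = 0
  height(20) = 1 + max(-1, -1) = 0
  height(10) = 1 + max(0, 0) = 1
  height(45) = 1 + max(-1, -1) = 0
  height(22) = 1 + max(1, 0) = 2
Height = 2


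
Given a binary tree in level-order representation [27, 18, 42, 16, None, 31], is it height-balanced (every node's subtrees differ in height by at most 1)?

Tree (level-order array): [27, 18, 42, 16, None, 31]
Definition: a tree is height-balanced if, at every node, |h(left) - h(right)| <= 1 (empty subtree has height -1).
Bottom-up per-node check:
  node 16: h_left=-1, h_right=-1, diff=0 [OK], height=0
  node 18: h_left=0, h_right=-1, diff=1 [OK], height=1
  node 31: h_left=-1, h_right=-1, diff=0 [OK], height=0
  node 42: h_left=0, h_right=-1, diff=1 [OK], height=1
  node 27: h_left=1, h_right=1, diff=0 [OK], height=2
All nodes satisfy the balance condition.
Result: Balanced


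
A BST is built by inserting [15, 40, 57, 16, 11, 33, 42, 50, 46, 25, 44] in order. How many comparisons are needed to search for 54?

Search path for 54: 15 -> 40 -> 57 -> 42 -> 50
Found: False
Comparisons: 5


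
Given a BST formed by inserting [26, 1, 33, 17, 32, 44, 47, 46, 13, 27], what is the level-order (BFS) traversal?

Tree insertion order: [26, 1, 33, 17, 32, 44, 47, 46, 13, 27]
Tree (level-order array): [26, 1, 33, None, 17, 32, 44, 13, None, 27, None, None, 47, None, None, None, None, 46]
BFS from the root, enqueuing left then right child of each popped node:
  queue [26] -> pop 26, enqueue [1, 33], visited so far: [26]
  queue [1, 33] -> pop 1, enqueue [17], visited so far: [26, 1]
  queue [33, 17] -> pop 33, enqueue [32, 44], visited so far: [26, 1, 33]
  queue [17, 32, 44] -> pop 17, enqueue [13], visited so far: [26, 1, 33, 17]
  queue [32, 44, 13] -> pop 32, enqueue [27], visited so far: [26, 1, 33, 17, 32]
  queue [44, 13, 27] -> pop 44, enqueue [47], visited so far: [26, 1, 33, 17, 32, 44]
  queue [13, 27, 47] -> pop 13, enqueue [none], visited so far: [26, 1, 33, 17, 32, 44, 13]
  queue [27, 47] -> pop 27, enqueue [none], visited so far: [26, 1, 33, 17, 32, 44, 13, 27]
  queue [47] -> pop 47, enqueue [46], visited so far: [26, 1, 33, 17, 32, 44, 13, 27, 47]
  queue [46] -> pop 46, enqueue [none], visited so far: [26, 1, 33, 17, 32, 44, 13, 27, 47, 46]
Result: [26, 1, 33, 17, 32, 44, 13, 27, 47, 46]


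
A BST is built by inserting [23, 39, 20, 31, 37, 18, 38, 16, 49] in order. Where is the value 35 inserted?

Starting tree (level order): [23, 20, 39, 18, None, 31, 49, 16, None, None, 37, None, None, None, None, None, 38]
Insertion path: 23 -> 39 -> 31 -> 37
Result: insert 35 as left child of 37
Final tree (level order): [23, 20, 39, 18, None, 31, 49, 16, None, None, 37, None, None, None, None, 35, 38]


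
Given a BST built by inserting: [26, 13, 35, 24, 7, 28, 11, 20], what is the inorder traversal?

Tree insertion order: [26, 13, 35, 24, 7, 28, 11, 20]
Tree (level-order array): [26, 13, 35, 7, 24, 28, None, None, 11, 20]
Inorder traversal: [7, 11, 13, 20, 24, 26, 28, 35]


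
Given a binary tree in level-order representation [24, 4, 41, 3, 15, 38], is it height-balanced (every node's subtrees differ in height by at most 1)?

Tree (level-order array): [24, 4, 41, 3, 15, 38]
Definition: a tree is height-balanced if, at every node, |h(left) - h(right)| <= 1 (empty subtree has height -1).
Bottom-up per-node check:
  node 3: h_left=-1, h_right=-1, diff=0 [OK], height=0
  node 15: h_left=-1, h_right=-1, diff=0 [OK], height=0
  node 4: h_left=0, h_right=0, diff=0 [OK], height=1
  node 38: h_left=-1, h_right=-1, diff=0 [OK], height=0
  node 41: h_left=0, h_right=-1, diff=1 [OK], height=1
  node 24: h_left=1, h_right=1, diff=0 [OK], height=2
All nodes satisfy the balance condition.
Result: Balanced


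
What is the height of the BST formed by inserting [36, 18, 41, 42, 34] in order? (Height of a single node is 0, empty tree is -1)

Insertion order: [36, 18, 41, 42, 34]
Tree (level-order array): [36, 18, 41, None, 34, None, 42]
Compute height bottom-up (empty subtree = -1):
  height(34) = 1 + max(-1, -1) = 0
  height(18) = 1 + max(-1, 0) = 1
  height(42) = 1 + max(-1, -1) = 0
  height(41) = 1 + max(-1, 0) = 1
  height(36) = 1 + max(1, 1) = 2
Height = 2


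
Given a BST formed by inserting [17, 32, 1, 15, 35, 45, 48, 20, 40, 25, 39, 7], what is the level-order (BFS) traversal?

Tree insertion order: [17, 32, 1, 15, 35, 45, 48, 20, 40, 25, 39, 7]
Tree (level-order array): [17, 1, 32, None, 15, 20, 35, 7, None, None, 25, None, 45, None, None, None, None, 40, 48, 39]
BFS from the root, enqueuing left then right child of each popped node:
  queue [17] -> pop 17, enqueue [1, 32], visited so far: [17]
  queue [1, 32] -> pop 1, enqueue [15], visited so far: [17, 1]
  queue [32, 15] -> pop 32, enqueue [20, 35], visited so far: [17, 1, 32]
  queue [15, 20, 35] -> pop 15, enqueue [7], visited so far: [17, 1, 32, 15]
  queue [20, 35, 7] -> pop 20, enqueue [25], visited so far: [17, 1, 32, 15, 20]
  queue [35, 7, 25] -> pop 35, enqueue [45], visited so far: [17, 1, 32, 15, 20, 35]
  queue [7, 25, 45] -> pop 7, enqueue [none], visited so far: [17, 1, 32, 15, 20, 35, 7]
  queue [25, 45] -> pop 25, enqueue [none], visited so far: [17, 1, 32, 15, 20, 35, 7, 25]
  queue [45] -> pop 45, enqueue [40, 48], visited so far: [17, 1, 32, 15, 20, 35, 7, 25, 45]
  queue [40, 48] -> pop 40, enqueue [39], visited so far: [17, 1, 32, 15, 20, 35, 7, 25, 45, 40]
  queue [48, 39] -> pop 48, enqueue [none], visited so far: [17, 1, 32, 15, 20, 35, 7, 25, 45, 40, 48]
  queue [39] -> pop 39, enqueue [none], visited so far: [17, 1, 32, 15, 20, 35, 7, 25, 45, 40, 48, 39]
Result: [17, 1, 32, 15, 20, 35, 7, 25, 45, 40, 48, 39]
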